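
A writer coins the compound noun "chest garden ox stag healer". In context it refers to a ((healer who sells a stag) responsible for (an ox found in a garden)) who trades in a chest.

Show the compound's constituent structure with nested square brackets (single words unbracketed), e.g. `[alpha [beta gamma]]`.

At the top level: head "healer" (specifically "garden ox stag healer"); modifier "chest".
Inside "garden ox stag healer": head "healer" (specifically "stag healer"), modifier "garden ox".
Inside "garden ox": head "ox", modifier "garden".
Inside "stag healer": head "healer", modifier "stag".
Assembled: [chest [[garden ox] [stag healer]]].

[chest [[garden ox] [stag healer]]]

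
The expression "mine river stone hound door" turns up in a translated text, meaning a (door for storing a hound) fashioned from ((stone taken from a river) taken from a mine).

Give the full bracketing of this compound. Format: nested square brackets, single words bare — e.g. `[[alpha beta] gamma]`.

Overall it is a kind of door (specifically "hound door"); the modifier is "mine river stone".
Within "mine river stone", the head is "stone" (specifically "river stone") and the modifier is "mine".
Within "river stone", the head is "stone" and the modifier is "river".
Within "hound door", the head is "door" and the modifier is "hound".
Assembled: [[mine [river stone]] [hound door]].

[[mine [river stone]] [hound door]]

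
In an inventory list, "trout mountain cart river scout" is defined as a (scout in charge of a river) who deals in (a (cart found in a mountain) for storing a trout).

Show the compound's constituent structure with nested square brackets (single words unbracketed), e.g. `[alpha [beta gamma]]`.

Whole compound: head "scout" (specifically "river scout"), modifier "trout mountain cart".
Inside "trout mountain cart": head "cart" (specifically "mountain cart"), modifier "trout".
Inside "mountain cart": head "cart", modifier "mountain".
Inside "river scout": head "scout", modifier "river".
Assembled: [[trout [mountain cart]] [river scout]].

[[trout [mountain cart]] [river scout]]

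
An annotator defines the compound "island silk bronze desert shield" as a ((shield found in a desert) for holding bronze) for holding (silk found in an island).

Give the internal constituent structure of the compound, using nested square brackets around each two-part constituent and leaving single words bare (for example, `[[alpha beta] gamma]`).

Whole compound: head "shield" (specifically "bronze desert shield"), modifier "island silk".
"island silk" → head "silk", modifier "island".
"bronze desert shield" → head "shield" (specifically "desert shield"), modifier "bronze".
"desert shield" → head "shield", modifier "desert".
Assembled: [[island silk] [bronze [desert shield]]].

[[island silk] [bronze [desert shield]]]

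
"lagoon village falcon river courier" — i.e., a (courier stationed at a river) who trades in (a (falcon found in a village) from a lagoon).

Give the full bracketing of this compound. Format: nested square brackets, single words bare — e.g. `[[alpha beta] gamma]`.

The outermost head in the paraphrase is "courier" (specifically "river courier"), modified by "lagoon village falcon".
"lagoon village falcon" → head "falcon" (specifically "village falcon"), modifier "lagoon".
"village falcon" → head "falcon", modifier "village".
"river courier" → head "courier", modifier "river".
Assembled: [[lagoon [village falcon]] [river courier]].

[[lagoon [village falcon]] [river courier]]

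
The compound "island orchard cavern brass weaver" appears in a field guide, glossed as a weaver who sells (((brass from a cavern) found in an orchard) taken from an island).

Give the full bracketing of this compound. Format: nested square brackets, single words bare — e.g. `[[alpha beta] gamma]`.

[[island [orchard [cavern brass]]] weaver]

At the top level: head "weaver"; modifier "island orchard cavern brass".
Inside "island orchard cavern brass": head "brass" (specifically "orchard cavern brass"), modifier "island".
Inside "orchard cavern brass": head "brass" (specifically "cavern brass"), modifier "orchard".
Inside "cavern brass": head "brass", modifier "cavern".
Putting it together: [[island [orchard [cavern brass]]] weaver].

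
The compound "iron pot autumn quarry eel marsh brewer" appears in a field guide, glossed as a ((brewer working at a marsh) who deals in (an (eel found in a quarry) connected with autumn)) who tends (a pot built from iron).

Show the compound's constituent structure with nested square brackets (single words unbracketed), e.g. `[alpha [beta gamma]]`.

[[iron pot] [[autumn [quarry eel]] [marsh brewer]]]

Overall it is a kind of brewer (specifically "autumn quarry eel marsh brewer"); the modifier is "iron pot".
Within "iron pot", the head is "pot" and the modifier is "iron".
Within "autumn quarry eel marsh brewer", the head is "brewer" (specifically "marsh brewer") and the modifier is "autumn quarry eel".
Within "autumn quarry eel", the head is "eel" (specifically "quarry eel") and the modifier is "autumn".
Within "quarry eel", the head is "eel" and the modifier is "quarry".
Within "marsh brewer", the head is "brewer" and the modifier is "marsh".
So the structure is [[iron pot] [[autumn [quarry eel]] [marsh brewer]]].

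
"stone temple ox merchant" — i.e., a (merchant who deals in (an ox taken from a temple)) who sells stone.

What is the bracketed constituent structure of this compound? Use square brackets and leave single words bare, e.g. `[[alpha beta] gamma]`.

[stone [[temple ox] merchant]]

At the top level: head "merchant" (specifically "temple ox merchant"); modifier "stone".
"temple ox merchant" → head "merchant", modifier "temple ox".
"temple ox" → head "ox", modifier "temple".
Assembled: [stone [[temple ox] merchant]].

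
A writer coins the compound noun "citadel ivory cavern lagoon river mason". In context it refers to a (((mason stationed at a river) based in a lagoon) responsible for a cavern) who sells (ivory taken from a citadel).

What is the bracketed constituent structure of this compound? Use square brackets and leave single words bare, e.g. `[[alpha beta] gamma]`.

[[citadel ivory] [cavern [lagoon [river mason]]]]

Whole compound: head "mason" (specifically "cavern lagoon river mason"), modifier "citadel ivory".
Inside "citadel ivory": head "ivory", modifier "citadel".
Inside "cavern lagoon river mason": head "mason" (specifically "lagoon river mason"), modifier "cavern".
Inside "lagoon river mason": head "mason" (specifically "river mason"), modifier "lagoon".
Inside "river mason": head "mason", modifier "river".
Assembled: [[citadel ivory] [cavern [lagoon [river mason]]]].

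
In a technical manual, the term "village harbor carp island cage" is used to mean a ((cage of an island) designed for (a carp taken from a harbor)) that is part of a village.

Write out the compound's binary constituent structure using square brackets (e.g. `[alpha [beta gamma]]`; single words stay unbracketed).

[village [[harbor carp] [island cage]]]

At the top level: head "cage" (specifically "harbor carp island cage"); modifier "village".
Inside "harbor carp island cage": head "cage" (specifically "island cage"), modifier "harbor carp".
Inside "harbor carp": head "carp", modifier "harbor".
Inside "island cage": head "cage", modifier "island".
So the structure is [village [[harbor carp] [island cage]]].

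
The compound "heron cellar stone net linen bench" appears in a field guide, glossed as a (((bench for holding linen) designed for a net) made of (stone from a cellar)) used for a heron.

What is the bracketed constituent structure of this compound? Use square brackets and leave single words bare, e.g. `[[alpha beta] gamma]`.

At the top level: head "bench" (specifically "cellar stone net linen bench"); modifier "heron".
Within "cellar stone net linen bench", the head is "bench" (specifically "net linen bench") and the modifier is "cellar stone".
Within "cellar stone", the head is "stone" and the modifier is "cellar".
Within "net linen bench", the head is "bench" (specifically "linen bench") and the modifier is "net".
Within "linen bench", the head is "bench" and the modifier is "linen".
So the structure is [heron [[cellar stone] [net [linen bench]]]].

[heron [[cellar stone] [net [linen bench]]]]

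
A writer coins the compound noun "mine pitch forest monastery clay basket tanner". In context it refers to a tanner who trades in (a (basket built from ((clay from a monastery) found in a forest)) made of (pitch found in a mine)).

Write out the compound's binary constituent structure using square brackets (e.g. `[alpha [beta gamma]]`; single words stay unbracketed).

[[[mine pitch] [[forest [monastery clay]] basket]] tanner]

Overall it is a kind of tanner; the modifier is "mine pitch forest monastery clay basket".
"mine pitch forest monastery clay basket" → head "basket" (specifically "forest monastery clay basket"), modifier "mine pitch".
"mine pitch" → head "pitch", modifier "mine".
"forest monastery clay basket" → head "basket", modifier "forest monastery clay".
"forest monastery clay" → head "clay" (specifically "monastery clay"), modifier "forest".
"monastery clay" → head "clay", modifier "monastery".
So the structure is [[[mine pitch] [[forest [monastery clay]] basket]] tanner].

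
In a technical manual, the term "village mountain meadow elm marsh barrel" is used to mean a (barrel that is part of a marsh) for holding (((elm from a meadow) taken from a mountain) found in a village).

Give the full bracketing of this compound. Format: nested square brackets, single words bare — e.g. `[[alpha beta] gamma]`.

Whole compound: head "barrel" (specifically "marsh barrel"), modifier "village mountain meadow elm".
Inside "village mountain meadow elm": head "elm" (specifically "mountain meadow elm"), modifier "village".
Inside "mountain meadow elm": head "elm" (specifically "meadow elm"), modifier "mountain".
Inside "meadow elm": head "elm", modifier "meadow".
Inside "marsh barrel": head "barrel", modifier "marsh".
So the structure is [[village [mountain [meadow elm]]] [marsh barrel]].

[[village [mountain [meadow elm]]] [marsh barrel]]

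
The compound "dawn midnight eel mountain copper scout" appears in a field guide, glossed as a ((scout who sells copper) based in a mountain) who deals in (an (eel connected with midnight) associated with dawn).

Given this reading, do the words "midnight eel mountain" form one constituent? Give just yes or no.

no

The top-level split is [dawn midnight eel] [mountain copper scout]; the full structure is [[dawn [midnight eel]] [mountain [copper scout]]].
"midnight eel mountain" straddles a constituent boundary, so it is not a single unit.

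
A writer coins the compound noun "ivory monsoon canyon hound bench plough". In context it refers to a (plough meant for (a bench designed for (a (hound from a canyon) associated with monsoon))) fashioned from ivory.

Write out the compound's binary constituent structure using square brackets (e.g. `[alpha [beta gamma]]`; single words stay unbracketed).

Overall it is a kind of plough (specifically "monsoon canyon hound bench plough"); the modifier is "ivory".
Within "monsoon canyon hound bench plough", the head is "plough" and the modifier is "monsoon canyon hound bench".
Within "monsoon canyon hound bench", the head is "bench" and the modifier is "monsoon canyon hound".
Within "monsoon canyon hound", the head is "hound" (specifically "canyon hound") and the modifier is "monsoon".
Within "canyon hound", the head is "hound" and the modifier is "canyon".
So the structure is [ivory [[[monsoon [canyon hound]] bench] plough]].

[ivory [[[monsoon [canyon hound]] bench] plough]]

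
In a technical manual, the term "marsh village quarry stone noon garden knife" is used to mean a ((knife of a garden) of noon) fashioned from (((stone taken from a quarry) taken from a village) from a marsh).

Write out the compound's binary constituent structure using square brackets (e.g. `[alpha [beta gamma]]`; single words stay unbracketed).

Whole compound: head "knife" (specifically "noon garden knife"), modifier "marsh village quarry stone".
"marsh village quarry stone" → head "stone" (specifically "village quarry stone"), modifier "marsh".
"village quarry stone" → head "stone" (specifically "quarry stone"), modifier "village".
"quarry stone" → head "stone", modifier "quarry".
"noon garden knife" → head "knife" (specifically "garden knife"), modifier "noon".
"garden knife" → head "knife", modifier "garden".
So the structure is [[marsh [village [quarry stone]]] [noon [garden knife]]].

[[marsh [village [quarry stone]]] [noon [garden knife]]]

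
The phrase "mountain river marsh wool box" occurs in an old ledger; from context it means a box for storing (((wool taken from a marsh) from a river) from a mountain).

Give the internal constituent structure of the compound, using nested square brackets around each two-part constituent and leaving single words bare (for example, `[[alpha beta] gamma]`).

[[mountain [river [marsh wool]]] box]

Overall it is a kind of box; the modifier is "mountain river marsh wool".
Inside "mountain river marsh wool": head "wool" (specifically "river marsh wool"), modifier "mountain".
Inside "river marsh wool": head "wool" (specifically "marsh wool"), modifier "river".
Inside "marsh wool": head "wool", modifier "marsh".
So the structure is [[mountain [river [marsh wool]]] box].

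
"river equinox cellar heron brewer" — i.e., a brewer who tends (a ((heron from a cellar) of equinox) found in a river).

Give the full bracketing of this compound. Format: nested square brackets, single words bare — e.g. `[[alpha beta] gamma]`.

Overall it is a kind of brewer; the modifier is "river equinox cellar heron".
Inside "river equinox cellar heron": head "heron" (specifically "equinox cellar heron"), modifier "river".
Inside "equinox cellar heron": head "heron" (specifically "cellar heron"), modifier "equinox".
Inside "cellar heron": head "heron", modifier "cellar".
Putting it together: [[river [equinox [cellar heron]]] brewer].

[[river [equinox [cellar heron]]] brewer]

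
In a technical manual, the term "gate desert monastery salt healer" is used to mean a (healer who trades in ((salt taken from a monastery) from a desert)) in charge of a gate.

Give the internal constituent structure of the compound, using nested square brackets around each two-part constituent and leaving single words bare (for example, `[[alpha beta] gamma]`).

Overall it is a kind of healer (specifically "desert monastery salt healer"); the modifier is "gate".
"desert monastery salt healer" → head "healer", modifier "desert monastery salt".
"desert monastery salt" → head "salt" (specifically "monastery salt"), modifier "desert".
"monastery salt" → head "salt", modifier "monastery".
Assembled: [gate [[desert [monastery salt]] healer]].

[gate [[desert [monastery salt]] healer]]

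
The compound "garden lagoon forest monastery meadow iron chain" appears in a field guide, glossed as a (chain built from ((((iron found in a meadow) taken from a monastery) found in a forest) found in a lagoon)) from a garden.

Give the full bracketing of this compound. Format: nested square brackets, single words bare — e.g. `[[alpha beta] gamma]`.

[garden [[lagoon [forest [monastery [meadow iron]]]] chain]]

Whole compound: head "chain" (specifically "lagoon forest monastery meadow iron chain"), modifier "garden".
"lagoon forest monastery meadow iron chain" → head "chain", modifier "lagoon forest monastery meadow iron".
"lagoon forest monastery meadow iron" → head "iron" (specifically "forest monastery meadow iron"), modifier "lagoon".
"forest monastery meadow iron" → head "iron" (specifically "monastery meadow iron"), modifier "forest".
"monastery meadow iron" → head "iron" (specifically "meadow iron"), modifier "monastery".
"meadow iron" → head "iron", modifier "meadow".
Assembled: [garden [[lagoon [forest [monastery [meadow iron]]]] chain]].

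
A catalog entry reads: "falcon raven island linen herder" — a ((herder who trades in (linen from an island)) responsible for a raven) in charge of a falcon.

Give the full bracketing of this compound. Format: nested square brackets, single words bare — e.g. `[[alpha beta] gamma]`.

Whole compound: head "herder" (specifically "raven island linen herder"), modifier "falcon".
Inside "raven island linen herder": head "herder" (specifically "island linen herder"), modifier "raven".
Inside "island linen herder": head "herder", modifier "island linen".
Inside "island linen": head "linen", modifier "island".
Putting it together: [falcon [raven [[island linen] herder]]].

[falcon [raven [[island linen] herder]]]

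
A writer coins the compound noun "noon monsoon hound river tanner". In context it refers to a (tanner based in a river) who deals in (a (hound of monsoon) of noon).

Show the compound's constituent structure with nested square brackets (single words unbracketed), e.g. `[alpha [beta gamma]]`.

At the top level: head "tanner" (specifically "river tanner"); modifier "noon monsoon hound".
Inside "noon monsoon hound": head "hound" (specifically "monsoon hound"), modifier "noon".
Inside "monsoon hound": head "hound", modifier "monsoon".
Inside "river tanner": head "tanner", modifier "river".
Assembled: [[noon [monsoon hound]] [river tanner]].

[[noon [monsoon hound]] [river tanner]]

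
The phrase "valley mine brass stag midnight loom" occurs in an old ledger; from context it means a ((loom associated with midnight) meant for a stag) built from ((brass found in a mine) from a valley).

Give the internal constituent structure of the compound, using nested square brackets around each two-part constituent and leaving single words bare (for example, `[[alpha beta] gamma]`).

[[valley [mine brass]] [stag [midnight loom]]]

Whole compound: head "loom" (specifically "stag midnight loom"), modifier "valley mine brass".
Inside "valley mine brass": head "brass" (specifically "mine brass"), modifier "valley".
Inside "mine brass": head "brass", modifier "mine".
Inside "stag midnight loom": head "loom" (specifically "midnight loom"), modifier "stag".
Inside "midnight loom": head "loom", modifier "midnight".
Assembled: [[valley [mine brass]] [stag [midnight loom]]].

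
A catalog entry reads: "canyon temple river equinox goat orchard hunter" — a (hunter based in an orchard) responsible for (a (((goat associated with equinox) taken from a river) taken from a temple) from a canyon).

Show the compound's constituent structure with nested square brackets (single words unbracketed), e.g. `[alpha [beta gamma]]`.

[[canyon [temple [river [equinox goat]]]] [orchard hunter]]

The outermost head in the paraphrase is "hunter" (specifically "orchard hunter"), modified by "canyon temple river equinox goat".
Inside "canyon temple river equinox goat": head "goat" (specifically "temple river equinox goat"), modifier "canyon".
Inside "temple river equinox goat": head "goat" (specifically "river equinox goat"), modifier "temple".
Inside "river equinox goat": head "goat" (specifically "equinox goat"), modifier "river".
Inside "equinox goat": head "goat", modifier "equinox".
Inside "orchard hunter": head "hunter", modifier "orchard".
So the structure is [[canyon [temple [river [equinox goat]]]] [orchard hunter]].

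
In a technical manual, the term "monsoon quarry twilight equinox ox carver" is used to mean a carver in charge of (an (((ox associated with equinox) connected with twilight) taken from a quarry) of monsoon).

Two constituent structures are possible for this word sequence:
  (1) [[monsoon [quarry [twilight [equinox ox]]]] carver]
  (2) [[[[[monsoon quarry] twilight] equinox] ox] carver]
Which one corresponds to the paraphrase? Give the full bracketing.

The paraphrase's head is the "carver" part ("carver"); its modifier is "monsoon quarry twilight equinox ox".
That top-level split, carried through the inner groups, gives [[monsoon [quarry [twilight [equinox ox]]]] carver].

[[monsoon [quarry [twilight [equinox ox]]]] carver]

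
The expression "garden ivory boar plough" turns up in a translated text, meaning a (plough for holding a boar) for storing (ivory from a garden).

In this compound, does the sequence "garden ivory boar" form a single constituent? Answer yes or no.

The top-level split is [garden ivory] [boar plough]; the full structure is [[garden ivory] [boar plough]].
"garden ivory boar" straddles a constituent boundary, so it is not a single unit.

no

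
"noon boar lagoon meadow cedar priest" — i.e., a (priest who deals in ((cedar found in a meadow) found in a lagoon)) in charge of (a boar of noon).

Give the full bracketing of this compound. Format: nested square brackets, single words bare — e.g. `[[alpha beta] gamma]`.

[[noon boar] [[lagoon [meadow cedar]] priest]]

Whole compound: head "priest" (specifically "lagoon meadow cedar priest"), modifier "noon boar".
Within "noon boar", the head is "boar" and the modifier is "noon".
Within "lagoon meadow cedar priest", the head is "priest" and the modifier is "lagoon meadow cedar".
Within "lagoon meadow cedar", the head is "cedar" (specifically "meadow cedar") and the modifier is "lagoon".
Within "meadow cedar", the head is "cedar" and the modifier is "meadow".
Putting it together: [[noon boar] [[lagoon [meadow cedar]] priest]].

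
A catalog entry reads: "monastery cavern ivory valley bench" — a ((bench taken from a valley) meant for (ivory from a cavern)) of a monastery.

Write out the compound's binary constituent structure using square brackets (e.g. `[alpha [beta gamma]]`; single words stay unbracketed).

At the top level: head "bench" (specifically "cavern ivory valley bench"); modifier "monastery".
"cavern ivory valley bench" → head "bench" (specifically "valley bench"), modifier "cavern ivory".
"cavern ivory" → head "ivory", modifier "cavern".
"valley bench" → head "bench", modifier "valley".
Putting it together: [monastery [[cavern ivory] [valley bench]]].

[monastery [[cavern ivory] [valley bench]]]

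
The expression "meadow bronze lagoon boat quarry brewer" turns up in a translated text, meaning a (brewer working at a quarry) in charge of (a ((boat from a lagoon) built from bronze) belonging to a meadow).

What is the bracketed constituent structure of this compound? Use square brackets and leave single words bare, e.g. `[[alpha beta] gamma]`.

The outermost head in the paraphrase is "brewer" (specifically "quarry brewer"), modified by "meadow bronze lagoon boat".
Within "meadow bronze lagoon boat", the head is "boat" (specifically "bronze lagoon boat") and the modifier is "meadow".
Within "bronze lagoon boat", the head is "boat" (specifically "lagoon boat") and the modifier is "bronze".
Within "lagoon boat", the head is "boat" and the modifier is "lagoon".
Within "quarry brewer", the head is "brewer" and the modifier is "quarry".
Assembled: [[meadow [bronze [lagoon boat]]] [quarry brewer]].

[[meadow [bronze [lagoon boat]]] [quarry brewer]]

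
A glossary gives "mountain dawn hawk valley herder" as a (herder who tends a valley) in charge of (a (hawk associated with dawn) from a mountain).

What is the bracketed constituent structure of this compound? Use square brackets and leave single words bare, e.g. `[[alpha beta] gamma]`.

At the top level: head "herder" (specifically "valley herder"); modifier "mountain dawn hawk".
"mountain dawn hawk" → head "hawk" (specifically "dawn hawk"), modifier "mountain".
"dawn hawk" → head "hawk", modifier "dawn".
"valley herder" → head "herder", modifier "valley".
So the structure is [[mountain [dawn hawk]] [valley herder]].

[[mountain [dawn hawk]] [valley herder]]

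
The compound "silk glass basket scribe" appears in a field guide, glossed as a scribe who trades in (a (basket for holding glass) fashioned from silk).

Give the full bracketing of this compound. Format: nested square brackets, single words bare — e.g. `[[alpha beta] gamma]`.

[[silk [glass basket]] scribe]

Overall it is a kind of scribe; the modifier is "silk glass basket".
Inside "silk glass basket": head "basket" (specifically "glass basket"), modifier "silk".
Inside "glass basket": head "basket", modifier "glass".
Putting it together: [[silk [glass basket]] scribe].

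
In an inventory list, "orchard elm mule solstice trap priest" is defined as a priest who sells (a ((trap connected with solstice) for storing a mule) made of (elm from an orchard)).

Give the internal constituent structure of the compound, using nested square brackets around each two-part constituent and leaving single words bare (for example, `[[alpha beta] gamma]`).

Whole compound: head "priest", modifier "orchard elm mule solstice trap".
Within "orchard elm mule solstice trap", the head is "trap" (specifically "mule solstice trap") and the modifier is "orchard elm".
Within "orchard elm", the head is "elm" and the modifier is "orchard".
Within "mule solstice trap", the head is "trap" (specifically "solstice trap") and the modifier is "mule".
Within "solstice trap", the head is "trap" and the modifier is "solstice".
Putting it together: [[[orchard elm] [mule [solstice trap]]] priest].

[[[orchard elm] [mule [solstice trap]]] priest]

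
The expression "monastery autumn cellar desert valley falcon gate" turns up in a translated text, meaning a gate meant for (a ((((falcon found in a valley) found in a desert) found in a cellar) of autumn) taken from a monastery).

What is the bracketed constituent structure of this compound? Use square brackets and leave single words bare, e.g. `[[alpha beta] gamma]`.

[[monastery [autumn [cellar [desert [valley falcon]]]]] gate]

At the top level: head "gate"; modifier "monastery autumn cellar desert valley falcon".
"monastery autumn cellar desert valley falcon" → head "falcon" (specifically "autumn cellar desert valley falcon"), modifier "monastery".
"autumn cellar desert valley falcon" → head "falcon" (specifically "cellar desert valley falcon"), modifier "autumn".
"cellar desert valley falcon" → head "falcon" (specifically "desert valley falcon"), modifier "cellar".
"desert valley falcon" → head "falcon" (specifically "valley falcon"), modifier "desert".
"valley falcon" → head "falcon", modifier "valley".
Putting it together: [[monastery [autumn [cellar [desert [valley falcon]]]]] gate].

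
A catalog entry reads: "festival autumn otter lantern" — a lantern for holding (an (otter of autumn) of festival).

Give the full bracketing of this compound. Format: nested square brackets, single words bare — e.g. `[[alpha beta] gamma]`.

Whole compound: head "lantern", modifier "festival autumn otter".
"festival autumn otter" → head "otter" (specifically "autumn otter"), modifier "festival".
"autumn otter" → head "otter", modifier "autumn".
Putting it together: [[festival [autumn otter]] lantern].

[[festival [autumn otter]] lantern]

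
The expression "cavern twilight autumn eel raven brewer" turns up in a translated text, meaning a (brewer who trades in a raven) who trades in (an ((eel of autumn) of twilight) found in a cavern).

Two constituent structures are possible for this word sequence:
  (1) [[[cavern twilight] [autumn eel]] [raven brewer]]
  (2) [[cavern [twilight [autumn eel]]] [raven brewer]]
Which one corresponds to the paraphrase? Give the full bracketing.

[[cavern [twilight [autumn eel]]] [raven brewer]]

The paraphrase's head is the "brewer" part ("raven brewer"); its modifier is "cavern twilight autumn eel".
That top-level split, carried through the inner groups, gives [[cavern [twilight [autumn eel]]] [raven brewer]].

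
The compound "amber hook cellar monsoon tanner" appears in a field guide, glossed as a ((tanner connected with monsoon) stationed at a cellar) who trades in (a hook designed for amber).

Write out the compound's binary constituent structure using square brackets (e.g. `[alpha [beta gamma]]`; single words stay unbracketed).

[[amber hook] [cellar [monsoon tanner]]]

Whole compound: head "tanner" (specifically "cellar monsoon tanner"), modifier "amber hook".
"amber hook" → head "hook", modifier "amber".
"cellar monsoon tanner" → head "tanner" (specifically "monsoon tanner"), modifier "cellar".
"monsoon tanner" → head "tanner", modifier "monsoon".
So the structure is [[amber hook] [cellar [monsoon tanner]]].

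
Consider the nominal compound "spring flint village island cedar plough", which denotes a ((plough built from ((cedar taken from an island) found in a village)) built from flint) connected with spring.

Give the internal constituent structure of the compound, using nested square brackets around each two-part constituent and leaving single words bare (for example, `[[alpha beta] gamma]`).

[spring [flint [[village [island cedar]] plough]]]

At the top level: head "plough" (specifically "flint village island cedar plough"); modifier "spring".
Within "flint village island cedar plough", the head is "plough" (specifically "village island cedar plough") and the modifier is "flint".
Within "village island cedar plough", the head is "plough" and the modifier is "village island cedar".
Within "village island cedar", the head is "cedar" (specifically "island cedar") and the modifier is "village".
Within "island cedar", the head is "cedar" and the modifier is "island".
Putting it together: [spring [flint [[village [island cedar]] plough]]].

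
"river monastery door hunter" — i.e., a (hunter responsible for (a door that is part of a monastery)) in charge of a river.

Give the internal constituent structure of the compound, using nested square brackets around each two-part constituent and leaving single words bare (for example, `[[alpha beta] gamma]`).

The outermost head in the paraphrase is "hunter" (specifically "monastery door hunter"), modified by "river".
"monastery door hunter" → head "hunter", modifier "monastery door".
"monastery door" → head "door", modifier "monastery".
So the structure is [river [[monastery door] hunter]].

[river [[monastery door] hunter]]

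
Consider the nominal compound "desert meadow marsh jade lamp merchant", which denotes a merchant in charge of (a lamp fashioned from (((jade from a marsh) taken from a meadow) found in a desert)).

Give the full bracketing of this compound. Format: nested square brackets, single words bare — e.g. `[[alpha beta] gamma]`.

The outermost head in the paraphrase is "merchant", modified by "desert meadow marsh jade lamp".
"desert meadow marsh jade lamp" → head "lamp", modifier "desert meadow marsh jade".
"desert meadow marsh jade" → head "jade" (specifically "meadow marsh jade"), modifier "desert".
"meadow marsh jade" → head "jade" (specifically "marsh jade"), modifier "meadow".
"marsh jade" → head "jade", modifier "marsh".
Putting it together: [[[desert [meadow [marsh jade]]] lamp] merchant].

[[[desert [meadow [marsh jade]]] lamp] merchant]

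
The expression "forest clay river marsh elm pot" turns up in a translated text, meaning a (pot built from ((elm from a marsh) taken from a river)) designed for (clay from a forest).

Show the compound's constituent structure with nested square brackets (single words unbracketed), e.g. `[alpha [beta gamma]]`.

[[forest clay] [[river [marsh elm]] pot]]

Overall it is a kind of pot (specifically "river marsh elm pot"); the modifier is "forest clay".
"forest clay" → head "clay", modifier "forest".
"river marsh elm pot" → head "pot", modifier "river marsh elm".
"river marsh elm" → head "elm" (specifically "marsh elm"), modifier "river".
"marsh elm" → head "elm", modifier "marsh".
Putting it together: [[forest clay] [[river [marsh elm]] pot]].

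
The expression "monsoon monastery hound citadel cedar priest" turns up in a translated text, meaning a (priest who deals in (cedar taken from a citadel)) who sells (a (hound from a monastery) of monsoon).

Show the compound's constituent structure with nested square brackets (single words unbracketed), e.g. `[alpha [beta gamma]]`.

[[monsoon [monastery hound]] [[citadel cedar] priest]]

Overall it is a kind of priest (specifically "citadel cedar priest"); the modifier is "monsoon monastery hound".
Within "monsoon monastery hound", the head is "hound" (specifically "monastery hound") and the modifier is "monsoon".
Within "monastery hound", the head is "hound" and the modifier is "monastery".
Within "citadel cedar priest", the head is "priest" and the modifier is "citadel cedar".
Within "citadel cedar", the head is "cedar" and the modifier is "citadel".
Assembled: [[monsoon [monastery hound]] [[citadel cedar] priest]].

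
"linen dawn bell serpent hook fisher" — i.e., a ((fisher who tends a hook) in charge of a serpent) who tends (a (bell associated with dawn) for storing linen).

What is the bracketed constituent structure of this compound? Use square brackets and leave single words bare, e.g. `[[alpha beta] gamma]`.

Overall it is a kind of fisher (specifically "serpent hook fisher"); the modifier is "linen dawn bell".
"linen dawn bell" → head "bell" (specifically "dawn bell"), modifier "linen".
"dawn bell" → head "bell", modifier "dawn".
"serpent hook fisher" → head "fisher" (specifically "hook fisher"), modifier "serpent".
"hook fisher" → head "fisher", modifier "hook".
Assembled: [[linen [dawn bell]] [serpent [hook fisher]]].

[[linen [dawn bell]] [serpent [hook fisher]]]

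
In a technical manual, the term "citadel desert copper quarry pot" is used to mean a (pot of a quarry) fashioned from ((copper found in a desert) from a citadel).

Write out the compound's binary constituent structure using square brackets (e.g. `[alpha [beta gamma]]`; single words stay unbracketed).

[[citadel [desert copper]] [quarry pot]]

Whole compound: head "pot" (specifically "quarry pot"), modifier "citadel desert copper".
Within "citadel desert copper", the head is "copper" (specifically "desert copper") and the modifier is "citadel".
Within "desert copper", the head is "copper" and the modifier is "desert".
Within "quarry pot", the head is "pot" and the modifier is "quarry".
Putting it together: [[citadel [desert copper]] [quarry pot]].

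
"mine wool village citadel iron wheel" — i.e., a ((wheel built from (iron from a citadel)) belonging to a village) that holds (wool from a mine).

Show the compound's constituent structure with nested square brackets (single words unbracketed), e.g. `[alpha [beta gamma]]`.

[[mine wool] [village [[citadel iron] wheel]]]

The outermost head in the paraphrase is "wheel" (specifically "village citadel iron wheel"), modified by "mine wool".
"mine wool" → head "wool", modifier "mine".
"village citadel iron wheel" → head "wheel" (specifically "citadel iron wheel"), modifier "village".
"citadel iron wheel" → head "wheel", modifier "citadel iron".
"citadel iron" → head "iron", modifier "citadel".
Putting it together: [[mine wool] [village [[citadel iron] wheel]]].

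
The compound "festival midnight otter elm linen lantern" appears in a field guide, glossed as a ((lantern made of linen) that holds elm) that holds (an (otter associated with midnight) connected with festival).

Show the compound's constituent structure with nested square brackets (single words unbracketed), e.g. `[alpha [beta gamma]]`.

[[festival [midnight otter]] [elm [linen lantern]]]

Whole compound: head "lantern" (specifically "elm linen lantern"), modifier "festival midnight otter".
"festival midnight otter" → head "otter" (specifically "midnight otter"), modifier "festival".
"midnight otter" → head "otter", modifier "midnight".
"elm linen lantern" → head "lantern" (specifically "linen lantern"), modifier "elm".
"linen lantern" → head "lantern", modifier "linen".
Putting it together: [[festival [midnight otter]] [elm [linen lantern]]].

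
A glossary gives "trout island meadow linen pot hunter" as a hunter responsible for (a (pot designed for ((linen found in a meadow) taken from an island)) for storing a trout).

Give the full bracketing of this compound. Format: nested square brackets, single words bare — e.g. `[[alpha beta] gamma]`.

The outermost head in the paraphrase is "hunter", modified by "trout island meadow linen pot".
Inside "trout island meadow linen pot": head "pot" (specifically "island meadow linen pot"), modifier "trout".
Inside "island meadow linen pot": head "pot", modifier "island meadow linen".
Inside "island meadow linen": head "linen" (specifically "meadow linen"), modifier "island".
Inside "meadow linen": head "linen", modifier "meadow".
Putting it together: [[trout [[island [meadow linen]] pot]] hunter].

[[trout [[island [meadow linen]] pot]] hunter]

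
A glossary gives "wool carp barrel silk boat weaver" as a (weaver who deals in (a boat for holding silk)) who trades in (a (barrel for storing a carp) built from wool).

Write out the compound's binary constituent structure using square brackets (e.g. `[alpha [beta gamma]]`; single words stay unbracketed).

[[wool [carp barrel]] [[silk boat] weaver]]

Whole compound: head "weaver" (specifically "silk boat weaver"), modifier "wool carp barrel".
Within "wool carp barrel", the head is "barrel" (specifically "carp barrel") and the modifier is "wool".
Within "carp barrel", the head is "barrel" and the modifier is "carp".
Within "silk boat weaver", the head is "weaver" and the modifier is "silk boat".
Within "silk boat", the head is "boat" and the modifier is "silk".
So the structure is [[wool [carp barrel]] [[silk boat] weaver]].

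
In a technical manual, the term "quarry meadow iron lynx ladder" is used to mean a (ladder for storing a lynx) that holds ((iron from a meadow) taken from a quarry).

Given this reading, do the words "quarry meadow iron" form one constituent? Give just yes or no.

The paraphrase groups the words so that "quarry meadow iron" is one unit: it corresponds to a single parenthesized sub-phrase.
The full structure is [[quarry [meadow iron]] [lynx ladder]], in which [quarry meadow iron] is a constituent.

yes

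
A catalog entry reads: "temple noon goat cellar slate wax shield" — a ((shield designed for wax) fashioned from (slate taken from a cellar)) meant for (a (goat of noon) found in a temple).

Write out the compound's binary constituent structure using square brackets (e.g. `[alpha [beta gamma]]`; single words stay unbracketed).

[[temple [noon goat]] [[cellar slate] [wax shield]]]

Overall it is a kind of shield (specifically "cellar slate wax shield"); the modifier is "temple noon goat".
Within "temple noon goat", the head is "goat" (specifically "noon goat") and the modifier is "temple".
Within "noon goat", the head is "goat" and the modifier is "noon".
Within "cellar slate wax shield", the head is "shield" (specifically "wax shield") and the modifier is "cellar slate".
Within "cellar slate", the head is "slate" and the modifier is "cellar".
Within "wax shield", the head is "shield" and the modifier is "wax".
So the structure is [[temple [noon goat]] [[cellar slate] [wax shield]]].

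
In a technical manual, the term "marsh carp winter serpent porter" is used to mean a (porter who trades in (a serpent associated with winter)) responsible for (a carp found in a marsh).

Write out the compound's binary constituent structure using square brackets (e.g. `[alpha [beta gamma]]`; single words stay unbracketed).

The outermost head in the paraphrase is "porter" (specifically "winter serpent porter"), modified by "marsh carp".
Inside "marsh carp": head "carp", modifier "marsh".
Inside "winter serpent porter": head "porter", modifier "winter serpent".
Inside "winter serpent": head "serpent", modifier "winter".
So the structure is [[marsh carp] [[winter serpent] porter]].

[[marsh carp] [[winter serpent] porter]]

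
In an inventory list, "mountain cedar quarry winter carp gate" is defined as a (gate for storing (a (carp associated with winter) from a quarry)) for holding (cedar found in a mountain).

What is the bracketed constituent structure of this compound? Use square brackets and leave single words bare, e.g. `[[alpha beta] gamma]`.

[[mountain cedar] [[quarry [winter carp]] gate]]

The outermost head in the paraphrase is "gate" (specifically "quarry winter carp gate"), modified by "mountain cedar".
"mountain cedar" → head "cedar", modifier "mountain".
"quarry winter carp gate" → head "gate", modifier "quarry winter carp".
"quarry winter carp" → head "carp" (specifically "winter carp"), modifier "quarry".
"winter carp" → head "carp", modifier "winter".
So the structure is [[mountain cedar] [[quarry [winter carp]] gate]].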